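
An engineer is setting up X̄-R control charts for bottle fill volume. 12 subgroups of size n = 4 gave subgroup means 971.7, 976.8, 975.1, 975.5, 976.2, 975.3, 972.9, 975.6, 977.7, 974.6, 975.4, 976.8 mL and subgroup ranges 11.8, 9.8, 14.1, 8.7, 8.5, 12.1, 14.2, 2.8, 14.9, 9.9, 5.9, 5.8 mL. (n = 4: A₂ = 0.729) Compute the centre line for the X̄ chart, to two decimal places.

975.30

X̄̄ = (971.7 + 976.8 + 975.1 + 975.5 + 976.2 + 975.3 + 972.9 + 975.6 + 977.7 + 974.6 + 975.4 + 976.8) / 12 = 11703.6000 / 12 = 975.3000
CL = X̄̄ = 975.3000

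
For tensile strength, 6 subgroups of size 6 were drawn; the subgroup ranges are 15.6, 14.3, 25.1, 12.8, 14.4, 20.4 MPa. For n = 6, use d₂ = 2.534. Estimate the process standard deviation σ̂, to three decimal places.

R̄ = (15.6 + 14.3 + 25.1 + 12.8 + 14.4 + 20.4) / 6 = 17.1000
σ̂ = R̄ / d₂ = 17.1000 / 2.534 = 6.7482

6.748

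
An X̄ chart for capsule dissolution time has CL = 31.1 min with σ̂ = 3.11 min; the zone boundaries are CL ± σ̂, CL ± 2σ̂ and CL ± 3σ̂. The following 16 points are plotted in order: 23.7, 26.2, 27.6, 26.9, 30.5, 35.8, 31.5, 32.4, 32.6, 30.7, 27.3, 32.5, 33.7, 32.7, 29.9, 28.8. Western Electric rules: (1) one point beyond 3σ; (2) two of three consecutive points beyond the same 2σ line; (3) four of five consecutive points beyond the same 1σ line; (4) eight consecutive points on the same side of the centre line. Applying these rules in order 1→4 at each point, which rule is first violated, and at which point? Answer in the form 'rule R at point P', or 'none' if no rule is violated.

Zone of each point (C = within 1σ̂, B = 1σ̂–2σ̂, A = 2σ̂–3σ̂, * = beyond 3σ̂; sign = side of CL): 1:-A, 2:-B, 3:-B, 4:-B, 5:-C, 6:+B, 7:+C, 8:+C, 9:+C, 10:-C, 11:-B, 12:+C, 13:+C, 14:+C, 15:-C, 16:-C
Rule 3 (four of five consecutive points beyond the same 1σ limit) is satisfied at point 4.

rule 3 at point 4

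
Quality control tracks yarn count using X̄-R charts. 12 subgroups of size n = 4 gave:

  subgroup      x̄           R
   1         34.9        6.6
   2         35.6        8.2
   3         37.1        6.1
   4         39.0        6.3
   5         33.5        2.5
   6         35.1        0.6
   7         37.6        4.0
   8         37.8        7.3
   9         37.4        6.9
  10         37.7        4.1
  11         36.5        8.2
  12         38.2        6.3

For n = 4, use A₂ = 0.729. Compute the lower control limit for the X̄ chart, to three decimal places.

X̄̄ = (34.9 + 35.6 + 37.1 + 39.0 + 33.5 + 35.1 + 37.6 + 37.8 + 37.4 + 37.7 + 36.5 + 38.2) / 12 = 440.4000 / 12 = 36.7000
R̄ = (6.6 + 8.2 + 6.1 + 6.3 + 2.5 + 0.6 + 4.0 + 7.3 + 6.9 + 4.1 + 8.2 + 6.3) / 12 = 67.1000 / 12 = 5.5917
LCL = X̄̄ − A₂·R̄ = 36.7000 − 0.729 × 5.5917 = 32.6237

32.624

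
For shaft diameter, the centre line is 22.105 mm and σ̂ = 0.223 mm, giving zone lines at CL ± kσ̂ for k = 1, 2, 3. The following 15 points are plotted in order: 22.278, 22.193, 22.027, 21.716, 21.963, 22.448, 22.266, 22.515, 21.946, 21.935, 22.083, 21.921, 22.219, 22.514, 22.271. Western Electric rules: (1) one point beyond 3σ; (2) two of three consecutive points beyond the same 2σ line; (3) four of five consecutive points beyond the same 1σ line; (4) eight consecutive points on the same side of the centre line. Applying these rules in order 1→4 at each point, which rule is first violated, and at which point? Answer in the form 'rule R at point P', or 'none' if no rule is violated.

Zone of each point (C = within 1σ̂, B = 1σ̂–2σ̂, A = 2σ̂–3σ̂, * = beyond 3σ̂; sign = side of CL): 1:+C, 2:+C, 3:-C, 4:-B, 5:-C, 6:+B, 7:+C, 8:+B, 9:-C, 10:-C, 11:-C, 12:-C, 13:+C, 14:+B, 15:+C
No rule fires across all 15 points.

none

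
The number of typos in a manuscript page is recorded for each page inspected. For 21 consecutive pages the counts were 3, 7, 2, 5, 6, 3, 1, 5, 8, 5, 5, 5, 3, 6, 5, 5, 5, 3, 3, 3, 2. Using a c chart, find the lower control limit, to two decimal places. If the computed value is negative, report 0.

0.00

c̄ = (3 + 7 + 2 + 5 + 6 + 3 + 1 + 5 + 8 + 5 + 5 + 5 + 3 + 6 + 5 + 5 + 5 + 3 + 3 + 3 + 2) / 21 = 90 / 21 = 4.2857
LCL = c̄ − 3√c̄ = 4.2857 − 3 × 2.0702 = -1.9249 → 0 (cannot be negative)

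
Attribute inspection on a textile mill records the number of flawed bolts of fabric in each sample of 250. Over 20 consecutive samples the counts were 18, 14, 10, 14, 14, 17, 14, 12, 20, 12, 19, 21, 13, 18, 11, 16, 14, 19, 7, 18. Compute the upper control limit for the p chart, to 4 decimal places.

0.1053

p̄ = Σdᵢ / (k·n) = 301 / (20 × 250) = 0.06020
UCL = p̄ + 3·√(p̄(1−p̄)/n) = 0.06020 + 3 × √(0.06020×0.93980/250) = 0.06020 + 3 × 0.01504 = 0.10533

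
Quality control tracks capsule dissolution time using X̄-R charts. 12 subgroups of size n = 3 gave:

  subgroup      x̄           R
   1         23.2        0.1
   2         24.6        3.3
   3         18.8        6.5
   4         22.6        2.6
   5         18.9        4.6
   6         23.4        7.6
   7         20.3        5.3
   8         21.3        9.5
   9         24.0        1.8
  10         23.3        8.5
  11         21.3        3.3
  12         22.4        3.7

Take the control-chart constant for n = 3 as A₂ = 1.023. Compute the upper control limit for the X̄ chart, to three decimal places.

X̄̄ = (23.2 + 24.6 + 18.8 + 22.6 + 18.9 + 23.4 + 20.3 + 21.3 + 24.0 + 23.3 + 21.3 + 22.4) / 12 = 264.1000 / 12 = 22.0083
R̄ = (0.1 + 3.3 + 6.5 + 2.6 + 4.6 + 7.6 + 5.3 + 9.5 + 1.8 + 8.5 + 3.3 + 3.7) / 12 = 56.8000 / 12 = 4.7333
UCL = X̄̄ + A₂·R̄ = 22.0083 + 1.023 × 4.7333 = 26.8505

26.851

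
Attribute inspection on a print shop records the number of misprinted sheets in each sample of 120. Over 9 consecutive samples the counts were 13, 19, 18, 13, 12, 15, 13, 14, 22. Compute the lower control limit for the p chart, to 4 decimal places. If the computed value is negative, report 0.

0.0370

p̄ = Σdᵢ / (k·n) = 139 / (9 × 120) = 0.12870
LCL = p̄ − 3·√(p̄(1−p̄)/n) = 0.12870 − 3 × 0.03057 = 0.03700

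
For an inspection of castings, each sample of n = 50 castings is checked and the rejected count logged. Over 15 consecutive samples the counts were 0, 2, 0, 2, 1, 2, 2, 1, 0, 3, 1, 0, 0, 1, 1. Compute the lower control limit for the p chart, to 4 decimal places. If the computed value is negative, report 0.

0.0000

p̄ = Σdᵢ / (k·n) = 16 / (15 × 50) = 0.02133
LCL = p̄ − 3·√(p̄(1−p̄)/n) = 0.02133 − 3 × 0.02043 = -0.03997 → 0 (negative, so LCL = 0)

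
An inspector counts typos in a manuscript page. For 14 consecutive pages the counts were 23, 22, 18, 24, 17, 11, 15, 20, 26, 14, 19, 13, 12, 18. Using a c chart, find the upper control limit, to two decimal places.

30.73

c̄ = (23 + 22 + 18 + 24 + 17 + 11 + 15 + 20 + 26 + 14 + 19 + 13 + 12 + 18) / 14 = 252 / 14 = 18.0000
UCL = c̄ + 3√c̄ = 18.0000 + 3 × √18.0000 = 18.0000 + 3 × 4.2426 = 30.7279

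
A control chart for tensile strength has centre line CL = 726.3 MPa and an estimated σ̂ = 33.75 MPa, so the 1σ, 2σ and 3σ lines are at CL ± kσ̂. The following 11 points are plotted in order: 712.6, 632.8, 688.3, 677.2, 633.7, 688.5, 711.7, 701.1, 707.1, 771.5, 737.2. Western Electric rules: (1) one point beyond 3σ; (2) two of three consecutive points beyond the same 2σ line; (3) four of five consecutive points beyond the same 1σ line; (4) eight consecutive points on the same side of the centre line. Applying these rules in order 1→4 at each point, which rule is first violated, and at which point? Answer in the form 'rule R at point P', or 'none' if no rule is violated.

rule 3 at point 5

Zone of each point (C = within 1σ̂, B = 1σ̂–2σ̂, A = 2σ̂–3σ̂, * = beyond 3σ̂; sign = side of CL): 1:-C, 2:-A, 3:-B, 4:-B, 5:-A, 6:-B, 7:-C, 8:-C, 9:-C, 10:+B, 11:+C
Rule 3 (four of five consecutive points beyond the same 1σ limit) is satisfied at point 5.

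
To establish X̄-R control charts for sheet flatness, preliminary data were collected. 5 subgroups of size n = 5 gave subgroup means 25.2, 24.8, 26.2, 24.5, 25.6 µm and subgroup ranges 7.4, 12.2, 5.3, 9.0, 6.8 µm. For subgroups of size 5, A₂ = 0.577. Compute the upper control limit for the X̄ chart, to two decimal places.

29.96

X̄̄ = (25.2 + 24.8 + 26.2 + 24.5 + 25.6) / 5 = 126.3000 / 5 = 25.2600
R̄ = (7.4 + 12.2 + 5.3 + 9.0 + 6.8) / 5 = 40.7000 / 5 = 8.1400
UCL = X̄̄ + A₂·R̄ = 25.2600 + 0.577 × 8.1400 = 29.9568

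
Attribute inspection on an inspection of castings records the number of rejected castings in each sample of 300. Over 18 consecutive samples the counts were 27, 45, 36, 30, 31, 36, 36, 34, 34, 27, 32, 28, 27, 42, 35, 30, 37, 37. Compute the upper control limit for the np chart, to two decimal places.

49.93

p̄ = Σdᵢ / (k·n) = 604 / (18 × 300) = 0.11185
UCL = np̄ + 3·√(np̄(1−p̄)) = 33.5556 + 3 × √(33.5556×0.88815) = 33.5556 + 3 × 5.4591 = 49.9330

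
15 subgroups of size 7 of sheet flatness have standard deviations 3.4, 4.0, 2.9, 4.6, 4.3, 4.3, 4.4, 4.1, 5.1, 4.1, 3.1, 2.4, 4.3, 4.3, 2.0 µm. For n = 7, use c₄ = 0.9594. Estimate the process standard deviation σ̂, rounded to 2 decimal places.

3.98

s̄ = (3.4 + 4.0 + 2.9 + 4.6 + 4.3 + 4.3 + 4.4 + 4.1 + 5.1 + 4.1 + 3.1 + 2.4 + 4.3 + 4.3 + 2.0) / 15 = 3.8200
σ̂ = s̄ / c₄ = 3.8200 / 0.9594 = 3.9817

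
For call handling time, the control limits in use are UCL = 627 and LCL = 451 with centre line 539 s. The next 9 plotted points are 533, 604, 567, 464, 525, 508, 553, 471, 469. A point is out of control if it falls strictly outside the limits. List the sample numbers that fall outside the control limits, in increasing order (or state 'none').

none

All 9 points lie within [451, 627].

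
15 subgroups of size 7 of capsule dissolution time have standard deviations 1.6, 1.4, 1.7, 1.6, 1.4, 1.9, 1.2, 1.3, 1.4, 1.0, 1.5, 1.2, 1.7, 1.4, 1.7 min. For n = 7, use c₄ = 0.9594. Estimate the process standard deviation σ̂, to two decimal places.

s̄ = (1.6 + 1.4 + 1.7 + 1.6 + 1.4 + 1.9 + 1.2 + 1.3 + 1.4 + 1.0 + 1.5 + 1.2 + 1.7 + 1.4 + 1.7) / 15 = 1.4667
σ̂ = s̄ / c₄ = 1.4667 / 0.9594 = 1.5287

1.53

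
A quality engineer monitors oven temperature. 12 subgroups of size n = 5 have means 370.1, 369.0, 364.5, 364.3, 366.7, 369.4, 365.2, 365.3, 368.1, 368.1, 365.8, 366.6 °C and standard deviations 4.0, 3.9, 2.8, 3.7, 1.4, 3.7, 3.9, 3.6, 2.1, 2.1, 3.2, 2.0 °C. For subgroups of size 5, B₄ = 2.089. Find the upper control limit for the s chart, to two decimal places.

s̄ = (4.0 + 3.9 + 2.8 + 3.7 + 1.4 + 3.7 + 3.9 + 3.6 + 2.1 + 2.1 + 3.2 + 2.0) / 12 = 3.0333
UCL_s = B₄·s̄ = 2.089 × 3.0333 = 6.3366

6.34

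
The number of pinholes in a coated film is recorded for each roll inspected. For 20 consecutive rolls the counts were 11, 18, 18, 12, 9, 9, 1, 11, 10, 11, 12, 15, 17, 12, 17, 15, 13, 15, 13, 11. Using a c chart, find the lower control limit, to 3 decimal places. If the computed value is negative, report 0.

1.893

c̄ = (11 + 18 + 18 + 12 + 9 + 9 + 1 + 11 + 10 + 11 + 12 + 15 + 17 + 12 + 17 + 15 + 13 + 15 + 13 + 11) / 20 = 250 / 20 = 12.5000
LCL = c̄ − 3√c̄ = 12.5000 − 3 × 3.5355 = 1.8934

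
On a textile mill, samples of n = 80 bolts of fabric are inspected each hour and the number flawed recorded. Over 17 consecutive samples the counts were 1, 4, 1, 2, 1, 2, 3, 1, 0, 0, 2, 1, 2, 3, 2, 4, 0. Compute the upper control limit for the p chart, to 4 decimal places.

p̄ = Σdᵢ / (k·n) = 29 / (17 × 80) = 0.02132
UCL = p̄ + 3·√(p̄(1−p̄)/n) = 0.02132 + 3 × √(0.02132×0.97868/80) = 0.02132 + 3 × 0.01615 = 0.06978

0.0698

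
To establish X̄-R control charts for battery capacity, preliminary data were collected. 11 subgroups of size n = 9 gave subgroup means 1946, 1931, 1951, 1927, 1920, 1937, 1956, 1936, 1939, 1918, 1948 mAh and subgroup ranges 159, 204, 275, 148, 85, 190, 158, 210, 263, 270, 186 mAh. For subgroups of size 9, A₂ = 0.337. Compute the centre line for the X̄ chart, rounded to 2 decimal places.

X̄̄ = (1946 + 1931 + 1951 + 1927 + 1920 + 1937 + 1956 + 1936 + 1939 + 1918 + 1948) / 11 = 21309.0000 / 11 = 1937.1818
CL = X̄̄ = 1937.1818

1937.18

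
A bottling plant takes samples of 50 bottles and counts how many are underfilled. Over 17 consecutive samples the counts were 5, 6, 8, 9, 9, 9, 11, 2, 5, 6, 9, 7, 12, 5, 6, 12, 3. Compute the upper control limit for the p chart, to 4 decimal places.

0.2956

p̄ = Σdᵢ / (k·n) = 124 / (17 × 50) = 0.14588
UCL = p̄ + 3·√(p̄(1−p̄)/n) = 0.14588 + 3 × √(0.14588×0.85412/50) = 0.14588 + 3 × 0.04992 = 0.29564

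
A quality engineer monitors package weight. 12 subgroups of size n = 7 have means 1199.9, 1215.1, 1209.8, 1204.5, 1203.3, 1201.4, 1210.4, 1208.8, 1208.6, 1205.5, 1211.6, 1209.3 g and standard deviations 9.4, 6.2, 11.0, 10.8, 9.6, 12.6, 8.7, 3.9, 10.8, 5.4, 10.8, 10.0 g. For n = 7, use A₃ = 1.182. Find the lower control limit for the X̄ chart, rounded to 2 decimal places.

1196.59

X̄̄ = (1199.9 + 1215.1 + 1209.8 + 1204.5 + 1203.3 + 1201.4 + 1210.4 + 1208.8 + 1208.6 + 1205.5 + 1211.6 + 1209.3) / 12 = 1207.3500
s̄ = (9.4 + 6.2 + 11.0 + 10.8 + 9.6 + 12.6 + 8.7 + 3.9 + 10.8 + 5.4 + 10.8 + 10.0) / 12 = 9.1000
LCL = X̄̄ − A₃·s̄ = 1207.3500 − 1.182 × 9.1000 = 1196.5938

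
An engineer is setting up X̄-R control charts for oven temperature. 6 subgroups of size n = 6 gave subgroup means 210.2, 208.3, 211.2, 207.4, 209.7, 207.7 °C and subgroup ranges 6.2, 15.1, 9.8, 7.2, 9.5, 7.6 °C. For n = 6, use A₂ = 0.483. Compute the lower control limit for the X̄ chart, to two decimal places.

204.62

X̄̄ = (210.2 + 208.3 + 211.2 + 207.4 + 209.7 + 207.7) / 6 = 1254.5000 / 6 = 209.0833
R̄ = (6.2 + 15.1 + 9.8 + 7.2 + 9.5 + 7.6) / 6 = 55.4000 / 6 = 9.2333
LCL = X̄̄ − A₂·R̄ = 209.0833 − 0.483 × 9.2333 = 204.6236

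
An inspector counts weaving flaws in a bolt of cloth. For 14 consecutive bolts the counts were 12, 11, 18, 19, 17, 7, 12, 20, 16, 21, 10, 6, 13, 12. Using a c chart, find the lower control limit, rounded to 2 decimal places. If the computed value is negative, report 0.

2.69

c̄ = (12 + 11 + 18 + 19 + 17 + 7 + 12 + 20 + 16 + 21 + 10 + 6 + 13 + 12) / 14 = 194 / 14 = 13.8571
LCL = c̄ − 3√c̄ = 13.8571 − 3 × 3.7225 = 2.6896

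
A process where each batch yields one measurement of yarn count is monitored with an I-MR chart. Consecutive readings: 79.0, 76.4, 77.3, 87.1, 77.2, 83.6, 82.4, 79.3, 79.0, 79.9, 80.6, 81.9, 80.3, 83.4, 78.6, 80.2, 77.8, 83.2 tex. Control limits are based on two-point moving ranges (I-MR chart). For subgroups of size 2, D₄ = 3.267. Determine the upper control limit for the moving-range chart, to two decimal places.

Moving ranges: 2.6, 0.9, 9.8, 9.9, 6.4, 1.2, 3.1, 0.3, 0.9, 0.7, 1.3, 1.6, 3.1, 4.8, 1.6, 2.4, 5.4; M̄R̄ = 56.0000 / 17 = 3.2941
UCL_MR = D₄·M̄R̄ = 3.267 × 3.2941 = 10.7619

10.76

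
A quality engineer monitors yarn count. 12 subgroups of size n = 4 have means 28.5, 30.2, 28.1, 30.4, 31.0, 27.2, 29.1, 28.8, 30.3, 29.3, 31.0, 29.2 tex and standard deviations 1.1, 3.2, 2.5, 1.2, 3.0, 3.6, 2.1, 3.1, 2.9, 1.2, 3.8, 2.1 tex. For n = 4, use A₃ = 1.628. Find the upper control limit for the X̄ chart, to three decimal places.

X̄̄ = (28.5 + 30.2 + 28.1 + 30.4 + 31.0 + 27.2 + 29.1 + 28.8 + 30.3 + 29.3 + 31.0 + 29.2) / 12 = 29.4250
s̄ = (1.1 + 3.2 + 2.5 + 1.2 + 3.0 + 3.6 + 2.1 + 3.1 + 2.9 + 1.2 + 3.8 + 2.1) / 12 = 2.4833
UCL = X̄̄ + A₃·s̄ = 29.4250 + 1.628 × 2.4833 = 33.4679

33.468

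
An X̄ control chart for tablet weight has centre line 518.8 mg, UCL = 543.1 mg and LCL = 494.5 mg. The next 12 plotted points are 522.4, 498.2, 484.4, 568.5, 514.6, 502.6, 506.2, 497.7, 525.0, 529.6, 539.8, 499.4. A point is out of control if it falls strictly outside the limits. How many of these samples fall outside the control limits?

2

Compare each point to [494.5, 543.1]: sample 3 = 484.4 < LCL; sample 4 = 568.5 > UCL.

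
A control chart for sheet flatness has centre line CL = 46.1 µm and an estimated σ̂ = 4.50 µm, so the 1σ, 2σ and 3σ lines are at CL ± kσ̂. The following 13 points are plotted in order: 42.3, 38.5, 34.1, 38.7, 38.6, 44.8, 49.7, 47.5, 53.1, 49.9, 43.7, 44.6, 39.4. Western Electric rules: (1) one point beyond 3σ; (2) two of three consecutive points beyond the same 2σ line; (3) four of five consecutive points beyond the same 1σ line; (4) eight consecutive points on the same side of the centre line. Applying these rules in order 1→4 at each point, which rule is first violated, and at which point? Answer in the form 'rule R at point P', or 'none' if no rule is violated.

Zone of each point (C = within 1σ̂, B = 1σ̂–2σ̂, A = 2σ̂–3σ̂, * = beyond 3σ̂; sign = side of CL): 1:-C, 2:-B, 3:-A, 4:-B, 5:-B, 6:-C, 7:+C, 8:+C, 9:+B, 10:+C, 11:-C, 12:-C, 13:-B
Rule 3 (four of five consecutive points beyond the same 1σ limit) is satisfied at point 5.

rule 3 at point 5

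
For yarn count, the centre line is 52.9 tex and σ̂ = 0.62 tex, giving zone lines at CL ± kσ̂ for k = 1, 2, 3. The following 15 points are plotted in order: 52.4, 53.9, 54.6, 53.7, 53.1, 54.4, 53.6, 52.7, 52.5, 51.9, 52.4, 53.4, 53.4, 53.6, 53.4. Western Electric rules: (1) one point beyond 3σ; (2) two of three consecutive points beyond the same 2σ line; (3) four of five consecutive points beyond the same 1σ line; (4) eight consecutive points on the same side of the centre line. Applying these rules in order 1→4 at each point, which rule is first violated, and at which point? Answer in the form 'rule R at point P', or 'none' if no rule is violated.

rule 3 at point 6

Zone of each point (C = within 1σ̂, B = 1σ̂–2σ̂, A = 2σ̂–3σ̂, * = beyond 3σ̂; sign = side of CL): 1:-C, 2:+B, 3:+A, 4:+B, 5:+C, 6:+A, 7:+B, 8:-C, 9:-C, 10:-B, 11:-C, 12:+C, 13:+C, 14:+B, 15:+C
Rule 3 (four of five consecutive points beyond the same 1σ limit) is satisfied at point 6.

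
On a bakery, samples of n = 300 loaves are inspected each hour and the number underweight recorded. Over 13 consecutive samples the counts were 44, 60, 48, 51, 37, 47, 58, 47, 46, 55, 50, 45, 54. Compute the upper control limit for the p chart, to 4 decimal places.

p̄ = Σdᵢ / (k·n) = 642 / (13 × 300) = 0.16462
UCL = p̄ + 3·√(p̄(1−p̄)/n) = 0.16462 + 3 × √(0.16462×0.83538/300) = 0.16462 + 3 × 0.02141 = 0.22885

0.2288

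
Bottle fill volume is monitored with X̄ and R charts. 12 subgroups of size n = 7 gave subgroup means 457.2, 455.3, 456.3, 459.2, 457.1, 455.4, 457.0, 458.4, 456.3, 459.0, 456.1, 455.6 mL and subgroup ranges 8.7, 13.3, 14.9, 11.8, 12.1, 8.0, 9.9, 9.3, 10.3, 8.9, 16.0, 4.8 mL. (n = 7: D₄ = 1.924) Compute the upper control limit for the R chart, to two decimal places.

20.52

R̄ = (8.7 + 13.3 + 14.9 + 11.8 + 12.1 + 8.0 + 9.9 + 9.3 + 10.3 + 8.9 + 16.0 + 4.8) / 12 = 128.0000 / 12 = 10.6667
UCL_R = D₄·R̄ = 1.924 × 10.6667 = 20.5227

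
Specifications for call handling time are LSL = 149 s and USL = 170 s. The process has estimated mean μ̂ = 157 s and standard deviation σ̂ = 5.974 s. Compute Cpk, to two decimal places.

Cpu = (USL − μ̂) / (3σ̂) = (170 − 157) / (3 × 5.974) = 0.7254; Cpl = (μ̂ − LSL) / (3σ̂) = (157 − 149) / (3 × 5.974) = 0.4464; Cpk = min(Cpu, Cpl) = 0.4464

0.45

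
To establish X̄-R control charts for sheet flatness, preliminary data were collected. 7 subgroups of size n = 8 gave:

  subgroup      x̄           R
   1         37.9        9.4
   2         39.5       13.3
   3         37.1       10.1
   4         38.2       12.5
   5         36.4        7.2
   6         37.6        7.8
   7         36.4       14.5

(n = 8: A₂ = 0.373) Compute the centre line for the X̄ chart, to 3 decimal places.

X̄̄ = (37.9 + 39.5 + 37.1 + 38.2 + 36.4 + 37.6 + 36.4) / 7 = 263.1000 / 7 = 37.5857
CL = X̄̄ = 37.5857

37.586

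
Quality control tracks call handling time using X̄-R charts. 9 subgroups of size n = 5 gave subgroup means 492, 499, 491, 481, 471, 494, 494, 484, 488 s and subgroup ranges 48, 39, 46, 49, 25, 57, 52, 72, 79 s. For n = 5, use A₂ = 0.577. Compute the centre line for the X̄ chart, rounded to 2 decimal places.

488.22

X̄̄ = (492 + 499 + 491 + 481 + 471 + 494 + 494 + 484 + 488) / 9 = 4394.0000 / 9 = 488.2222
CL = X̄̄ = 488.2222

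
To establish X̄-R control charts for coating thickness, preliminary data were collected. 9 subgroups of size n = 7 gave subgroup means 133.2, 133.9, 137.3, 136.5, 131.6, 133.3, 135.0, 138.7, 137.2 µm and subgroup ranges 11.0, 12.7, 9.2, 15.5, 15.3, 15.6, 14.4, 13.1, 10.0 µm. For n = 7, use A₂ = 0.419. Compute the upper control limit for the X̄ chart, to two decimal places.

X̄̄ = (133.2 + 133.9 + 137.3 + 136.5 + 131.6 + 133.3 + 135.0 + 138.7 + 137.2) / 9 = 1216.7000 / 9 = 135.1889
R̄ = (11.0 + 12.7 + 9.2 + 15.5 + 15.3 + 15.6 + 14.4 + 13.1 + 10.0) / 9 = 116.8000 / 9 = 12.9778
UCL = X̄̄ + A₂·R̄ = 135.1889 + 0.419 × 12.9778 = 140.6266

140.63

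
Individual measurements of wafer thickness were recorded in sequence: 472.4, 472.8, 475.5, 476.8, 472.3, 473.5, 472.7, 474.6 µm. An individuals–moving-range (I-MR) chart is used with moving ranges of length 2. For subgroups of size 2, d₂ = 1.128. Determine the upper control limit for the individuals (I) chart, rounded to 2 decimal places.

X̄ = (472.4 + 472.8 + 475.5 + 476.8 + 472.3 + 473.5 + 472.7 + 474.6) / 8 = 473.8250
Moving ranges: 0.4, 2.7, 1.3, 4.5, 1.2, 0.8, 1.9; M̄R̄ = 12.8000 / 7 = 1.8286
UCL = X̄ + 3·M̄R̄/d₂ = 473.8250 + 3 × 1.8286 / 1.128 = 478.6882

478.69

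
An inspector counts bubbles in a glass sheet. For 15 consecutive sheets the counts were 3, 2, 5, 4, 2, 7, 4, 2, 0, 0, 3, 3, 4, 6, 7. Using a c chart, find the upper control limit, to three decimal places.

c̄ = (3 + 2 + 5 + 4 + 2 + 7 + 4 + 2 + 0 + 0 + 3 + 3 + 4 + 6 + 7) / 15 = 52 / 15 = 3.4667
UCL = c̄ + 3√c̄ = 3.4667 + 3 × √3.4667 = 3.4667 + 3 × 1.8619 = 9.0524

9.052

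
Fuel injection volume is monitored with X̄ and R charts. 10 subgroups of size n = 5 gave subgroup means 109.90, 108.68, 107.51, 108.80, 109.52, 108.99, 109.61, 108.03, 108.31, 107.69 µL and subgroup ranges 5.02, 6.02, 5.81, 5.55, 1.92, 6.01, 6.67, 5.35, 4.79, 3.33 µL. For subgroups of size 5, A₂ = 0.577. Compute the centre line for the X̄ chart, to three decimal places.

108.704

X̄̄ = (109.90 + 108.68 + 107.51 + 108.80 + 109.52 + 108.99 + 109.61 + 108.03 + 108.31 + 107.69) / 10 = 1087.0400 / 10 = 108.7040
CL = X̄̄ = 108.7040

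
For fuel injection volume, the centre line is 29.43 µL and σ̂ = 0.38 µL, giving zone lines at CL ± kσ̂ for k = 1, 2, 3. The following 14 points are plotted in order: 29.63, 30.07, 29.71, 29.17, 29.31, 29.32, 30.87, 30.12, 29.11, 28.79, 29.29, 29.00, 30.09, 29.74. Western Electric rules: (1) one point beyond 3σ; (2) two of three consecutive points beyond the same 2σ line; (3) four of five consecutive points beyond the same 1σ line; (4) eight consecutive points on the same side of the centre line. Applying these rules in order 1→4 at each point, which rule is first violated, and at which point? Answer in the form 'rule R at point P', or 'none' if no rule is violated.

rule 1 at point 7

Zone of each point (C = within 1σ̂, B = 1σ̂–2σ̂, A = 2σ̂–3σ̂, * = beyond 3σ̂; sign = side of CL): 1:+C, 2:+B, 3:+C, 4:-C, 5:-C, 6:-C, 7:+*, 8:+B, 9:-C, 10:-B, 11:-C, 12:-B, 13:+B, 14:+C
Rule 1 (one point beyond the 3σ limits) is satisfied at point 7.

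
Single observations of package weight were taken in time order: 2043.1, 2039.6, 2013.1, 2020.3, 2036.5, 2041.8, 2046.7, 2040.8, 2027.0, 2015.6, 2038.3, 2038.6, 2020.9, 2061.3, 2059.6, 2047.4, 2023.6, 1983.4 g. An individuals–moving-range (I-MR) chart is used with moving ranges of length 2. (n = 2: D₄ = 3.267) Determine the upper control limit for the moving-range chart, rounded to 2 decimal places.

48.76

Moving ranges: 3.5, 26.5, 7.2, 16.2, 5.3, 4.9, 5.9, 13.8, 11.4, 22.7, 0.3, 17.7, 40.4, 1.7, 12.2, 23.8, 40.2; M̄R̄ = 253.7000 / 17 = 14.9235
UCL_MR = D₄·M̄R̄ = 3.267 × 14.9235 = 48.7552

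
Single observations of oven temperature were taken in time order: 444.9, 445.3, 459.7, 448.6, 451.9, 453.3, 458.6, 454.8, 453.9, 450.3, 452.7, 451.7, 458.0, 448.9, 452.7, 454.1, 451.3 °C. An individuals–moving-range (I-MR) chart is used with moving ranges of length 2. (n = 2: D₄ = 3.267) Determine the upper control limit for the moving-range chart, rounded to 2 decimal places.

14.50

Moving ranges: 0.4, 14.4, 11.1, 3.3, 1.4, 5.3, 3.8, 0.9, 3.6, 2.4, 1.0, 6.3, 9.1, 3.8, 1.4, 2.8; M̄R̄ = 71.0000 / 16 = 4.4375
UCL_MR = D₄·M̄R̄ = 3.267 × 4.4375 = 14.4973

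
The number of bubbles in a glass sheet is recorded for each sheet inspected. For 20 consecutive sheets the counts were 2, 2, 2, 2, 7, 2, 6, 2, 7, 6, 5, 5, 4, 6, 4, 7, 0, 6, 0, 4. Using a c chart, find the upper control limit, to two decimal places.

9.91

c̄ = (2 + 2 + 2 + 2 + 7 + 2 + 6 + 2 + 7 + 6 + 5 + 5 + 4 + 6 + 4 + 7 + 0 + 6 + 0 + 4) / 20 = 79 / 20 = 3.9500
UCL = c̄ + 3√c̄ = 3.9500 + 3 × √3.9500 = 3.9500 + 3 × 1.9875 = 9.9124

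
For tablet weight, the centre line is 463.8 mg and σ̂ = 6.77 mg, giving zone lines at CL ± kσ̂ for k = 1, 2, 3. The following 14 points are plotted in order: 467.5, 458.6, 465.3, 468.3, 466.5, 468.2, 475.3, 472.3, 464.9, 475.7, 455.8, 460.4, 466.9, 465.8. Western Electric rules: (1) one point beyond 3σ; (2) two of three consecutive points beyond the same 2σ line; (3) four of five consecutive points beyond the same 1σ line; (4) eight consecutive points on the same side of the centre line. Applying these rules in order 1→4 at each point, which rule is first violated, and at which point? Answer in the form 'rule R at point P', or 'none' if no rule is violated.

Zone of each point (C = within 1σ̂, B = 1σ̂–2σ̂, A = 2σ̂–3σ̂, * = beyond 3σ̂; sign = side of CL): 1:+C, 2:-C, 3:+C, 4:+C, 5:+C, 6:+C, 7:+B, 8:+B, 9:+C, 10:+B, 11:-B, 12:-C, 13:+C, 14:+C
Rule 4 (eight consecutive points on the same side of the centre line) is satisfied at point 10.

rule 4 at point 10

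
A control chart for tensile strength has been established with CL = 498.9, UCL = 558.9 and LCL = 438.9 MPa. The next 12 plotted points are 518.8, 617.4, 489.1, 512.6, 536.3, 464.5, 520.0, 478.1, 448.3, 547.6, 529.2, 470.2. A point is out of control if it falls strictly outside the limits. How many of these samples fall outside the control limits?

1

Compare each point to [438.9, 558.9]: sample 2 = 617.4 > UCL.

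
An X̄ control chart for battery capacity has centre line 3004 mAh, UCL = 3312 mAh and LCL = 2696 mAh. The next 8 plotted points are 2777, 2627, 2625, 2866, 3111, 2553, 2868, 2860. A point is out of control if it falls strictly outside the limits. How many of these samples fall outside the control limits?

Compare each point to [2696, 3312]: sample 2 = 2627 < LCL; sample 3 = 2625 < LCL; sample 6 = 2553 < LCL.

3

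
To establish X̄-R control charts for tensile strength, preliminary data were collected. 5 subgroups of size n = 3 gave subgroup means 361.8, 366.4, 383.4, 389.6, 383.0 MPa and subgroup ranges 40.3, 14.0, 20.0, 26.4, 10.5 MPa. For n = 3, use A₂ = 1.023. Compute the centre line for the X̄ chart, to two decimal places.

376.84

X̄̄ = (361.8 + 366.4 + 383.4 + 389.6 + 383.0) / 5 = 1884.2000 / 5 = 376.8400
CL = X̄̄ = 376.8400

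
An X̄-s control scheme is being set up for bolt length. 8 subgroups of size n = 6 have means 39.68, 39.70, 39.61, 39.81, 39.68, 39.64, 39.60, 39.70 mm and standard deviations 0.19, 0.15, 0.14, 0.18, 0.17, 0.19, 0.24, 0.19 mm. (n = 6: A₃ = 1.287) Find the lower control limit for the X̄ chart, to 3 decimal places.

X̄̄ = (39.68 + 39.70 + 39.61 + 39.81 + 39.68 + 39.64 + 39.60 + 39.70) / 8 = 39.6775
s̄ = (0.19 + 0.15 + 0.14 + 0.18 + 0.17 + 0.19 + 0.24 + 0.19) / 8 = 0.1812
LCL = X̄̄ − A₃·s̄ = 39.6775 − 1.287 × 0.1812 = 39.4442

39.444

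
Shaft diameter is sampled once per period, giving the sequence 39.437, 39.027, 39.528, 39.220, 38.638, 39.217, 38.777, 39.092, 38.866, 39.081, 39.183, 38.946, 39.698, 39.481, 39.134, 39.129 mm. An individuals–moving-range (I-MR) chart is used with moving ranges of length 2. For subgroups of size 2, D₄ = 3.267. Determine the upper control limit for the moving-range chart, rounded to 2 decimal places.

1.14

Moving ranges: 0.410, 0.501, 0.308, 0.582, 0.579, 0.440, 0.315, 0.226, 0.215, 0.102, 0.237, 0.752, 0.217, 0.347, 0.005; M̄R̄ = 5.2360 / 15 = 0.3491
UCL_MR = D₄·M̄R̄ = 3.267 × 0.3491 = 1.1404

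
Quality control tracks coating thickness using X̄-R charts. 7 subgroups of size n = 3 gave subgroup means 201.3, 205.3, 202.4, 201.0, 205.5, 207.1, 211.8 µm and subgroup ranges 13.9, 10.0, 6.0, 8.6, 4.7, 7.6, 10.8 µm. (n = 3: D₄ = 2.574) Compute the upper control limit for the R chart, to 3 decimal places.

22.651

R̄ = (13.9 + 10.0 + 6.0 + 8.6 + 4.7 + 7.6 + 10.8) / 7 = 61.6000 / 7 = 8.8000
UCL_R = D₄·R̄ = 2.574 × 8.8000 = 22.6512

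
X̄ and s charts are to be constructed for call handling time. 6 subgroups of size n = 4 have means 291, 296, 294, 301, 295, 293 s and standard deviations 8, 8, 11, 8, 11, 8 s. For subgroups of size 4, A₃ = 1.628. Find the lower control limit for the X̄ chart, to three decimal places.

280.348

X̄̄ = (291 + 296 + 294 + 301 + 295 + 293) / 6 = 295.0000
s̄ = (8 + 8 + 11 + 8 + 11 + 8) / 6 = 9.0000
LCL = X̄̄ − A₃·s̄ = 295.0000 − 1.628 × 9.0000 = 280.3480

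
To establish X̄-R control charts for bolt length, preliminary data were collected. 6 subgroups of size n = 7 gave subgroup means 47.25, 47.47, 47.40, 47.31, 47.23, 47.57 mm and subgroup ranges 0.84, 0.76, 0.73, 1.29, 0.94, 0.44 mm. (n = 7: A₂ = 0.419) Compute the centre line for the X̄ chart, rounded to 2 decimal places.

47.37

X̄̄ = (47.25 + 47.47 + 47.40 + 47.31 + 47.23 + 47.57) / 6 = 284.2300 / 6 = 47.3717
CL = X̄̄ = 47.3717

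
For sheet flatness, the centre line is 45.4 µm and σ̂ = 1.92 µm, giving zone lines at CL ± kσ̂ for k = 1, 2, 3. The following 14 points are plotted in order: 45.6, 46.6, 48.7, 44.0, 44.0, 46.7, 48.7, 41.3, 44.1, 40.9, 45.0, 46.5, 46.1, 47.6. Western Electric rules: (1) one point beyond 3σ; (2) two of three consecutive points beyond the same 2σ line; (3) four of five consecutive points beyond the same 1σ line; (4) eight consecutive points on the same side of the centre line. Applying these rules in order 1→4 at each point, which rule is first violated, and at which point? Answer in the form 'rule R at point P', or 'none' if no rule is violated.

rule 2 at point 10

Zone of each point (C = within 1σ̂, B = 1σ̂–2σ̂, A = 2σ̂–3σ̂, * = beyond 3σ̂; sign = side of CL): 1:+C, 2:+C, 3:+B, 4:-C, 5:-C, 6:+C, 7:+B, 8:-A, 9:-C, 10:-A, 11:-C, 12:+C, 13:+C, 14:+B
Rule 2 (two of three consecutive points beyond the same 2σ limit) is satisfied at point 10.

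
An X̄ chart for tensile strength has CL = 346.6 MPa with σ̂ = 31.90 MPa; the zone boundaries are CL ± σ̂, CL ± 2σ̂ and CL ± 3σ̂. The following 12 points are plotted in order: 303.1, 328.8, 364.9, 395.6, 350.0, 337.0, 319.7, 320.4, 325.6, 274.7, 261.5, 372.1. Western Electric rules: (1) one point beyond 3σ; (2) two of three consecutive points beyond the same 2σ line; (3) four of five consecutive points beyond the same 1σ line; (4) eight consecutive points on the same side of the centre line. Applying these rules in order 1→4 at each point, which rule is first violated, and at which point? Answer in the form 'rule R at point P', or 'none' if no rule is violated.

Zone of each point (C = within 1σ̂, B = 1σ̂–2σ̂, A = 2σ̂–3σ̂, * = beyond 3σ̂; sign = side of CL): 1:-B, 2:-C, 3:+C, 4:+B, 5:+C, 6:-C, 7:-C, 8:-C, 9:-C, 10:-A, 11:-A, 12:+C
Rule 2 (two of three consecutive points beyond the same 2σ limit) is satisfied at point 11.

rule 2 at point 11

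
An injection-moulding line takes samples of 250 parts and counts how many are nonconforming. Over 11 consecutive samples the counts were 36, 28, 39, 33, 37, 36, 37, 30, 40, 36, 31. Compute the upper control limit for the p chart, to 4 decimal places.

0.2050

p̄ = Σdᵢ / (k·n) = 383 / (11 × 250) = 0.13927
UCL = p̄ + 3·√(p̄(1−p̄)/n) = 0.13927 + 3 × √(0.13927×0.86073/250) = 0.13927 + 3 × 0.02190 = 0.20497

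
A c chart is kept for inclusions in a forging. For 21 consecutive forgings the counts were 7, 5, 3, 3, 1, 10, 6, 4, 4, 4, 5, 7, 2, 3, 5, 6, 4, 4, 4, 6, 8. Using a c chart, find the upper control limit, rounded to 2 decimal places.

11.39

c̄ = (7 + 5 + 3 + 3 + 1 + 10 + 6 + 4 + 4 + 4 + 5 + 7 + 2 + 3 + 5 + 6 + 4 + 4 + 4 + 6 + 8) / 21 = 101 / 21 = 4.8095
UCL = c̄ + 3√c̄ = 4.8095 + 3 × √4.8095 = 4.8095 + 3 × 2.1931 = 11.3887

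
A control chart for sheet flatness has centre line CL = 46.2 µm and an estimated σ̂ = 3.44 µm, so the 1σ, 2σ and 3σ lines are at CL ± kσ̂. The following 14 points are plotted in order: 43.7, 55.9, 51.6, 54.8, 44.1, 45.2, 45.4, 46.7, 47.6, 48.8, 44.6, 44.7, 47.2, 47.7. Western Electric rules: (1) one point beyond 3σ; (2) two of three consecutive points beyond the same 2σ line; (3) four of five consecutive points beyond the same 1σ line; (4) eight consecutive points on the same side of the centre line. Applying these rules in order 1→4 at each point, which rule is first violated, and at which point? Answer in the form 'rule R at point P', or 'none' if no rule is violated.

rule 2 at point 4

Zone of each point (C = within 1σ̂, B = 1σ̂–2σ̂, A = 2σ̂–3σ̂, * = beyond 3σ̂; sign = side of CL): 1:-C, 2:+A, 3:+B, 4:+A, 5:-C, 6:-C, 7:-C, 8:+C, 9:+C, 10:+C, 11:-C, 12:-C, 13:+C, 14:+C
Rule 2 (two of three consecutive points beyond the same 2σ limit) is satisfied at point 4.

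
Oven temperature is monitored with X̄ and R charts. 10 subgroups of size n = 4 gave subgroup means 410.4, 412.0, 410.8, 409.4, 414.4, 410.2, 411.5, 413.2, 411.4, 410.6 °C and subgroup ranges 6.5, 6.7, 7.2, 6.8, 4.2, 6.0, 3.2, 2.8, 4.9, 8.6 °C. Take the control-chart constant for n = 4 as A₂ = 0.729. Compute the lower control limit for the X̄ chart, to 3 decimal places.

X̄̄ = (410.4 + 412.0 + 410.8 + 409.4 + 414.4 + 410.2 + 411.5 + 413.2 + 411.4 + 410.6) / 10 = 4113.9000 / 10 = 411.3900
R̄ = (6.5 + 6.7 + 7.2 + 6.8 + 4.2 + 6.0 + 3.2 + 2.8 + 4.9 + 8.6) / 10 = 56.9000 / 10 = 5.6900
LCL = X̄̄ − A₂·R̄ = 411.3900 − 0.729 × 5.6900 = 407.2420

407.242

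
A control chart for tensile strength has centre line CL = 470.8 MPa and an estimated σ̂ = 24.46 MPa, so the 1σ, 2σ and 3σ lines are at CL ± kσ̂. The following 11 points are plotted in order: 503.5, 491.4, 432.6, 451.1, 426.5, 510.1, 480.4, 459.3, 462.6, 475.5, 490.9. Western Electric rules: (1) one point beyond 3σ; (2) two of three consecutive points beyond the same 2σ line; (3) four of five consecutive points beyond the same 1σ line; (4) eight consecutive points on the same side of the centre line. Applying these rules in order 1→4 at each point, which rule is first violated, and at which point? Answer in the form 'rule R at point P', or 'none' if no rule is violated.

none

Zone of each point (C = within 1σ̂, B = 1σ̂–2σ̂, A = 2σ̂–3σ̂, * = beyond 3σ̂; sign = side of CL): 1:+B, 2:+C, 3:-B, 4:-C, 5:-B, 6:+B, 7:+C, 8:-C, 9:-C, 10:+C, 11:+C
No rule fires across all 11 points.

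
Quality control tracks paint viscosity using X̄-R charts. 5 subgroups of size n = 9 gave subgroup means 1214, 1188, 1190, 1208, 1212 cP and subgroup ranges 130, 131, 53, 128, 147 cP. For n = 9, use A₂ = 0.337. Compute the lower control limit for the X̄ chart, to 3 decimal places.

X̄̄ = (1214 + 1188 + 1190 + 1208 + 1212) / 5 = 6012.0000 / 5 = 1202.4000
R̄ = (130 + 131 + 53 + 128 + 147) / 5 = 589.0000 / 5 = 117.8000
LCL = X̄̄ − A₂·R̄ = 1202.4000 − 0.337 × 117.8000 = 1162.7014

1162.701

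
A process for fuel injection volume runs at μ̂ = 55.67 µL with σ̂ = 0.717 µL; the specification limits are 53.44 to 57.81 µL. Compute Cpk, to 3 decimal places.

Cpu = (USL − μ̂) / (3σ̂) = (57.81 − 55.67) / (3 × 0.717) = 0.9949; Cpl = (μ̂ − LSL) / (3σ̂) = (55.67 − 53.44) / (3 × 0.717) = 1.0367; Cpk = min(Cpu, Cpl) = 0.9949

0.995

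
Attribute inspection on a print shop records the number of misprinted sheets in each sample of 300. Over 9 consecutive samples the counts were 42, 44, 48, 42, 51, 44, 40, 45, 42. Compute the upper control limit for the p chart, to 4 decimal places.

p̄ = Σdᵢ / (k·n) = 398 / (9 × 300) = 0.14741
UCL = p̄ + 3·√(p̄(1−p̄)/n) = 0.14741 + 3 × √(0.14741×0.85259/300) = 0.14741 + 3 × 0.02047 = 0.20881

0.2088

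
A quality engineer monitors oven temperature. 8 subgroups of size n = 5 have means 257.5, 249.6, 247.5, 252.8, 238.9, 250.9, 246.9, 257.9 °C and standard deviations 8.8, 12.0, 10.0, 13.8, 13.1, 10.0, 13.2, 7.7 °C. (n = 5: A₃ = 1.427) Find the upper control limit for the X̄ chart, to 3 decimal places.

X̄̄ = (257.5 + 249.6 + 247.5 + 252.8 + 238.9 + 250.9 + 246.9 + 257.9) / 8 = 250.2500
s̄ = (8.8 + 12.0 + 10.0 + 13.8 + 13.1 + 10.0 + 13.2 + 7.7) / 8 = 11.0750
UCL = X̄̄ + A₃·s̄ = 250.2500 + 1.427 × 11.0750 = 266.0540

266.054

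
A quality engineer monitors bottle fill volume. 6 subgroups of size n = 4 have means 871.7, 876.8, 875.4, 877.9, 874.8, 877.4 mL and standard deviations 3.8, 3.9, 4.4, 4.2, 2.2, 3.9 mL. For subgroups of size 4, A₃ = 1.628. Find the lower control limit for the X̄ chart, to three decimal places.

X̄̄ = (871.7 + 876.8 + 875.4 + 877.9 + 874.8 + 877.4) / 6 = 875.6667
s̄ = (3.8 + 3.9 + 4.4 + 4.2 + 2.2 + 3.9) / 6 = 3.7333
LCL = X̄̄ − A₃·s̄ = 875.6667 − 1.628 × 3.7333 = 869.5888

869.589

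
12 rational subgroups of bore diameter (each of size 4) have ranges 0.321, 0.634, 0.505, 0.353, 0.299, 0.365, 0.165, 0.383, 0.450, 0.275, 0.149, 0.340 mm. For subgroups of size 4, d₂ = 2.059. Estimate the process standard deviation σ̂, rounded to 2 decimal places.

R̄ = (0.321 + 0.634 + 0.505 + 0.353 + 0.299 + 0.365 + 0.165 + 0.383 + 0.450 + 0.275 + 0.149 + 0.340) / 12 = 0.3533
σ̂ = R̄ / d₂ = 0.3533 / 2.059 = 0.1716

0.17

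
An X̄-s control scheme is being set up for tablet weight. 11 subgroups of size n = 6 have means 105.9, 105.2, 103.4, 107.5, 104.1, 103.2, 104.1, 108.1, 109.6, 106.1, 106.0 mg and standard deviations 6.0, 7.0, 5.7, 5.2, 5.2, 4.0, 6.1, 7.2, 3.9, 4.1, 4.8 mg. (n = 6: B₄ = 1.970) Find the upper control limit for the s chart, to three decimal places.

s̄ = (6.0 + 7.0 + 5.7 + 5.2 + 5.2 + 4.0 + 6.1 + 7.2 + 3.9 + 4.1 + 4.8) / 11 = 5.3818
UCL_s = B₄·s̄ = 1.970 × 5.3818 = 10.6022

10.602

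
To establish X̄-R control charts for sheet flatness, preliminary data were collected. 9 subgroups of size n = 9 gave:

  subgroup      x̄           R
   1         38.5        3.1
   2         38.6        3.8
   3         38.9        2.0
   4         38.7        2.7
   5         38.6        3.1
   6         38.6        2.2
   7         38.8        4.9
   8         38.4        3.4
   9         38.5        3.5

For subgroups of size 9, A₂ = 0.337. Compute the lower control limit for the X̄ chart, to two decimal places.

X̄̄ = (38.5 + 38.6 + 38.9 + 38.7 + 38.6 + 38.6 + 38.8 + 38.4 + 38.5) / 9 = 347.6000 / 9 = 38.6222
R̄ = (3.1 + 3.8 + 2.0 + 2.7 + 3.1 + 2.2 + 4.9 + 3.4 + 3.5) / 9 = 28.7000 / 9 = 3.1889
LCL = X̄̄ − A₂·R̄ = 38.6222 − 0.337 × 3.1889 = 37.5476

37.55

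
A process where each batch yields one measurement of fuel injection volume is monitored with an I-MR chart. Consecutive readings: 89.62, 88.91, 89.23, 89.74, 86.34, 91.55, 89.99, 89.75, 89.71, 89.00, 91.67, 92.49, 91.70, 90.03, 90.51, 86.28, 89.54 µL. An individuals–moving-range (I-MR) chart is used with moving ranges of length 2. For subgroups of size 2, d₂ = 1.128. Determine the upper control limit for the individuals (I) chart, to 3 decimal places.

X̄ = (89.62 + 88.91 + 89.23 + 89.74 + 86.34 + 91.55 + 89.99 + 89.75 + 89.71 + 89.00 + 91.67 + 92.49 + 91.70 + 90.03 + 90.51 + 86.28 + 89.54) / 17 = 89.7682
Moving ranges: 0.71, 0.32, 0.51, 3.40, 5.21, 1.56, 0.24, 0.04, 0.71, 2.67, 0.82, 0.79, 1.67, 0.48, 4.23, 3.26; M̄R̄ = 26.6200 / 16 = 1.6638
UCL = X̄ + 3·M̄R̄/d₂ = 89.7682 + 3 × 1.6638 / 1.128 = 94.1931

94.193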